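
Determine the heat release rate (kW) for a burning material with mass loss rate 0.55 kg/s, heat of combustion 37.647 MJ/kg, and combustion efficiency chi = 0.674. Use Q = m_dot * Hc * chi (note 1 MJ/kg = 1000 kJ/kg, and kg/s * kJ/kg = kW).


Hc = 37.647 MJ/kg = 37.647 * 1000 kJ/kg = 37647 kJ/kg
Q = 0.55 kg/s * 37647 kJ/kg * 0.674 = 13956 kW

13956 kW


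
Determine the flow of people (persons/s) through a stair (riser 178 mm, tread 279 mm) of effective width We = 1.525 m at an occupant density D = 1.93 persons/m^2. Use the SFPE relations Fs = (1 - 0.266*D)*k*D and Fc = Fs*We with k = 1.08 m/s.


1 - 0.266*D = 1 - 0.266*1.93 = 0.48662
Fs = 0.48662 * 1.08 * 1.93 = 1.0143 persons/(s*m)
Fc = 1.0143 * 1.525 = 1.5468 persons/s

1.5468 persons/s


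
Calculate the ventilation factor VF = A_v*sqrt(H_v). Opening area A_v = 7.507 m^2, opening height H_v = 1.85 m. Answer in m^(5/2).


sqrt(H_v) = 1.3601
VF = 7.507 * 1.3601 = 10.211 m^(5/2)

10.211 m^(5/2)


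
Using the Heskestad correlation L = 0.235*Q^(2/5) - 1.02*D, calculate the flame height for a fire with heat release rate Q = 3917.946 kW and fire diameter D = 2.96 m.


Q^(2/5) = 27.367
0.235 * Q^(2/5) = 6.4312
1.02 * D = 3.0192
L = 3.4120 m

3.4120 m


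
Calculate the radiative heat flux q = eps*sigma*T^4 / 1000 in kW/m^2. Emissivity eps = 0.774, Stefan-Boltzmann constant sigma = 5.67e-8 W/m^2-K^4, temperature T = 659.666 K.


T^4 = 1.8936e+11
q = 0.774 * 5.67e-8 * 1.8936e+11 / 1000 = 8.3104 kW/m^2

8.3104 kW/m^2


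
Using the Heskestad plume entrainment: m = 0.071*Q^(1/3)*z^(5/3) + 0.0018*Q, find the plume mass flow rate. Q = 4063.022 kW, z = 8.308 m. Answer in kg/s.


Q^(1/3) = 15.957
z^(5/3) = 34.080
First term = 0.071 * 15.957 * 34.080 = 38.610
Second term = 0.0018 * 4063.022 = 7.3134
m = 45.924 kg/s

45.924 kg/s


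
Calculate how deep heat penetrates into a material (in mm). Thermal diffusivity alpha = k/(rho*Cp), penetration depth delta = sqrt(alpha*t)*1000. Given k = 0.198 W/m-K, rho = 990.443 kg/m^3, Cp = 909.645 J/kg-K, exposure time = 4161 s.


alpha = 0.198 / (990.443 * 909.645) = 2.1977e-07 m^2/s
alpha * t = 0.00091445
delta = sqrt(0.00091445) * 1000 = 30.240 mm

30.240 mm


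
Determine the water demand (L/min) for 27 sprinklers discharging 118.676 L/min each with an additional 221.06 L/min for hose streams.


Sprinkler demand = 27 * 118.676 = 3204.252 L/min
Total = 3204.252 + 221.06 = 3425.312 L/min

3425.312 L/min


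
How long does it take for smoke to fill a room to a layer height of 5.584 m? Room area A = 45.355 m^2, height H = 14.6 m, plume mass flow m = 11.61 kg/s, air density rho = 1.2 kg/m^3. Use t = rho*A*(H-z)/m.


H - z = 9.016 m
t = 1.2 * 45.355 * 9.016 / 11.61 = 42.266 s

42.266 s


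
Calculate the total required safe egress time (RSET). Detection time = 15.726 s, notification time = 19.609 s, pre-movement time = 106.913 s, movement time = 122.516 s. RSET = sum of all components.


Total = 15.726 + 19.609 + 106.913 + 122.516 = 264.764 s

264.764 s


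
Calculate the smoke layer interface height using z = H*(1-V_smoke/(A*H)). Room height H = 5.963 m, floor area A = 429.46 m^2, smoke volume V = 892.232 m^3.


V/(A*H) = 0.34841
1 - 0.34841 = 0.65159
z = 5.963 * 0.65159 = 3.8854 m

3.8854 m


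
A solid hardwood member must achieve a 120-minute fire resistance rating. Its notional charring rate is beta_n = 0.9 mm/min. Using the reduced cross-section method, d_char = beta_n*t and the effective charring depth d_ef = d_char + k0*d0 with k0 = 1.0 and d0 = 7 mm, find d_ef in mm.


d_char = 0.9 * 120 = 108 mm
d_ef = 108 + 1.0*7 = 115 mm

115 mm


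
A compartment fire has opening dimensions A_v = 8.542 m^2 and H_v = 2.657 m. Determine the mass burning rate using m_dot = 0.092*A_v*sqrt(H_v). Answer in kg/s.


sqrt(H_v) = 1.6300
m_dot = 0.092 * 8.542 * 1.6300 = 1.2810 kg/s

1.2810 kg/s


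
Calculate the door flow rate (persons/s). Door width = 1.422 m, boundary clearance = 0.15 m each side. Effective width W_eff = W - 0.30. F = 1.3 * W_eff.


W_eff = 1.422 - 0.30 = 1.122 m
F = 1.3 * 1.122 = 1.4586 persons/s

1.4586 persons/s


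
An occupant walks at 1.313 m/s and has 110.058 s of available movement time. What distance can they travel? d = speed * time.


d = 1.313 * 110.058 = 144.51 m

144.51 m


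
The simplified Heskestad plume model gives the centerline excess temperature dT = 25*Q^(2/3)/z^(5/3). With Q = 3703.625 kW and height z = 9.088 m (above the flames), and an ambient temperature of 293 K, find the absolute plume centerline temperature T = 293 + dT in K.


Q^(2/3) = 239.38
z^(5/3) = 39.577
dT = 25 * 239.38 / 39.577 = 151.21 K
T = 293 + 151.21 = 444.21 K

444.21 K


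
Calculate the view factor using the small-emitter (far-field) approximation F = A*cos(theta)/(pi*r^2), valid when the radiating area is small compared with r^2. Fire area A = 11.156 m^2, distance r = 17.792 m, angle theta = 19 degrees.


cos(19 deg) = 0.94552
pi*r^2 = 994.49
F = 11.156 * 0.94552 / 994.49 = 0.010607

0.010607


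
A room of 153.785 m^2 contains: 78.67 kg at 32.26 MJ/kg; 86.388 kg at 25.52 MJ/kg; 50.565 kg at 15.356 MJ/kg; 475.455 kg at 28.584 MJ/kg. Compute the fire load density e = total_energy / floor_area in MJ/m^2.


Total energy = 78.67*32.26 + 86.388*25.52 + 50.565*15.356 + 475.455*28.584
= 2537.894 + 2204.622 + 776.4761 + 13590.41
= 19109.40 MJ
e = 19109.40 / 153.785 = 124.26 MJ/m^2

124.26 MJ/m^2


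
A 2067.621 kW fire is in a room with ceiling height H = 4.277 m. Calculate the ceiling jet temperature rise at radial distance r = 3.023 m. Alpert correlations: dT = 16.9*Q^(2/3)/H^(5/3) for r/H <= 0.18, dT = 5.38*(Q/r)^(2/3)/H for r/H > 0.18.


r/H = 3.023 / 4.277 = 0.70680
r/H > 0.18, so dT = 5.38*(Q/r)^(2/3)/H
Q/r = 683.96
(Q/r)^(2/3) = 77.629
dT = 5.38 * 77.629 / 4.277 = 97.648 K

97.648 K


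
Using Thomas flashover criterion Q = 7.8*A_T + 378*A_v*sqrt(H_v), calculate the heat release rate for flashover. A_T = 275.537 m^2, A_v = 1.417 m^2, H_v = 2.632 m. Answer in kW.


7.8*A_T = 2149.2
sqrt(H_v) = 1.6223
378*A_v*sqrt(H_v) = 868.97
Q = 2149.2 + 868.97 = 3018.2 kW

3018.2 kW


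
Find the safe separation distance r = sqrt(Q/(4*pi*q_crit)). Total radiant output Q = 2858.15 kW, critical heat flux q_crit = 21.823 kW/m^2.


4*pi*q_crit = 274.24
Q/(4*pi*q_crit) = 10.422
r = sqrt(10.422) = 3.2283 m

3.2283 m


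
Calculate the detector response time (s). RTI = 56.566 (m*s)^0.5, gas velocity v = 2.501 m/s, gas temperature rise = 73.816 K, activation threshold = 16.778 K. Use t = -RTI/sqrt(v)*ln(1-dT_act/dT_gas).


dT_act/dT_gas = 0.22729
ln(1 - 0.22729) = -0.25786
t = -56.566 / sqrt(2.501) * -0.25786 = 9.2231 s

9.2231 s


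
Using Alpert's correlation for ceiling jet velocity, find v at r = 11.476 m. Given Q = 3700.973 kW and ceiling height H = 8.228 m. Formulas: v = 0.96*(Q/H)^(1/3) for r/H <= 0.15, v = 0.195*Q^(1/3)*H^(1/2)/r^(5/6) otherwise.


r/H = 11.476 / 8.228 = 1.3947
r/H > 0.15, so v = 0.195*Q^(1/3)*H^(1/2)/r^(5/6)
Q^(1/3) = 15.468
H^(1/2) = 2.8684
r^(5/6) = 7.6412
v = 0.195 * 15.468 * 2.8684 / 7.6412 = 1.1323 m/s

1.1323 m/s


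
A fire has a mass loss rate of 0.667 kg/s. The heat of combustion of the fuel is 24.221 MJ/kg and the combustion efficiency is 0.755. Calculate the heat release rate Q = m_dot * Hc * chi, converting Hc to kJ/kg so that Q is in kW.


Hc = 24.221 MJ/kg = 24.221 * 1000 kJ/kg = 24221 kJ/kg
Q = 0.667 kg/s * 24221 kJ/kg * 0.755 = 12197 kW

12197 kW


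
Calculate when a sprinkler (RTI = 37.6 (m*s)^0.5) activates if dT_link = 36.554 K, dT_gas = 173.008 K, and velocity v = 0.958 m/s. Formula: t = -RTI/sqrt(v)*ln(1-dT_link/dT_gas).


dT_link/dT_gas = 0.21129
ln(1 - 0.21129) = -0.23735
t = -37.6 / sqrt(0.958) * -0.23735 = 9.1179 s

9.1179 s


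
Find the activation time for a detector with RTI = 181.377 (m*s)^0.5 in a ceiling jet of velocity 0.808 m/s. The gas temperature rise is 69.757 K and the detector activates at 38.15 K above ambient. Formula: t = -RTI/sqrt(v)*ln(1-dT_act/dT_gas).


dT_act/dT_gas = 0.54690
ln(1 - 0.54690) = -0.79164
t = -181.377 / sqrt(0.808) * -0.79164 = 159.74 s

159.74 s


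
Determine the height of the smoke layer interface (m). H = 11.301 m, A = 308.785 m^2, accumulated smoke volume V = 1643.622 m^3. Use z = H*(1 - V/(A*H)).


V/(A*H) = 0.47101
1 - 0.47101 = 0.52899
z = 11.301 * 0.52899 = 5.9781 m

5.9781 m


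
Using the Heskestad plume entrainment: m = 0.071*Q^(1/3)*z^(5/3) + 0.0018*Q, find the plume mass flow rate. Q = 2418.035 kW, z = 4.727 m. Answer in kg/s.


Q^(1/3) = 13.422
z^(5/3) = 13.314
First term = 0.071 * 13.422 * 13.314 = 12.688
Second term = 0.0018 * 2418.035 = 4.3525
m = 17.040 kg/s

17.040 kg/s


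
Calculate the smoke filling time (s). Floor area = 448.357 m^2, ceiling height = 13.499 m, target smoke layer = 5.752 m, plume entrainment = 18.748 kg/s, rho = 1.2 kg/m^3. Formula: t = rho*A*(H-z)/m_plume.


H - z = 7.747 m
t = 1.2 * 448.357 * 7.747 / 18.748 = 222.32 s

222.32 s


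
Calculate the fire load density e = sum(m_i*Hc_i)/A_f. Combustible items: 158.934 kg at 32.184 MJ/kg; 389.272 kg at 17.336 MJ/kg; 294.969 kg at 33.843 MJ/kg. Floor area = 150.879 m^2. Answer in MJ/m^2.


Total energy = 158.934*32.184 + 389.272*17.336 + 294.969*33.843
= 5115.132 + 6748.419 + 9982.636
= 21846.19 MJ
e = 21846.19 / 150.879 = 144.79 MJ/m^2

144.79 MJ/m^2


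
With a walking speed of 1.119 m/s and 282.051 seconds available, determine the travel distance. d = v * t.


d = 1.119 * 282.051 = 315.62 m

315.62 m


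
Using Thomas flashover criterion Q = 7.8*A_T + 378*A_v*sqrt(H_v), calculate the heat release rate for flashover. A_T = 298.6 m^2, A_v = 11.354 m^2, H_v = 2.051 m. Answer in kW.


7.8*A_T = 2329.08
sqrt(H_v) = 1.4321
378*A_v*sqrt(H_v) = 6146.4
Q = 2329.08 + 6146.4 = 8475.5 kW

8475.5 kW


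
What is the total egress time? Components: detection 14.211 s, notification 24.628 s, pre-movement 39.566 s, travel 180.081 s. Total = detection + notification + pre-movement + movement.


Total = 14.211 + 24.628 + 39.566 + 180.081 = 258.486 s

258.486 s


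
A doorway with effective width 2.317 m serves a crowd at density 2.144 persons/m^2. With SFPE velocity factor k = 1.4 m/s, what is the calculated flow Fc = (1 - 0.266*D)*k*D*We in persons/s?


1 - 0.266*D = 1 - 0.266*2.144 = 0.42970
Fs = 0.42970 * 1.4 * 2.144 = 1.2898 persons/(s*m)
Fc = 1.2898 * 2.317 = 2.9884 persons/s

2.9884 persons/s


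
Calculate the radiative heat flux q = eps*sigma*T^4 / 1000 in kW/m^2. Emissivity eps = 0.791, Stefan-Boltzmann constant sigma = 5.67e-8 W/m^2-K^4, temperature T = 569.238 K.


T^4 = 1.0500e+11
q = 0.791 * 5.67e-8 * 1.0500e+11 / 1000 = 4.7091 kW/m^2

4.7091 kW/m^2


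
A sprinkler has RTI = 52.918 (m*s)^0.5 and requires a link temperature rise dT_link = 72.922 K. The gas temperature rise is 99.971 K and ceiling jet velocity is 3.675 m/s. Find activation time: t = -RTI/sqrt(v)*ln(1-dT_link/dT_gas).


dT_link/dT_gas = 0.72943
ln(1 - 0.72943) = -1.3072
t = -52.918 / sqrt(3.675) * -1.3072 = 36.085 s

36.085 s


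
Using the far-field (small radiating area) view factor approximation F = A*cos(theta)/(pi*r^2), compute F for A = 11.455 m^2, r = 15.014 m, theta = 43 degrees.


cos(43 deg) = 0.73135
pi*r^2 = 708.18
F = 11.455 * 0.73135 / 708.18 = 0.011830

0.011830


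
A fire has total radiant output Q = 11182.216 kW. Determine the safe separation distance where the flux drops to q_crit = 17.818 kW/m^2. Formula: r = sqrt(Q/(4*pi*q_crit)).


4*pi*q_crit = 223.91
Q/(4*pi*q_crit) = 49.941
r = sqrt(49.941) = 7.0669 m

7.0669 m


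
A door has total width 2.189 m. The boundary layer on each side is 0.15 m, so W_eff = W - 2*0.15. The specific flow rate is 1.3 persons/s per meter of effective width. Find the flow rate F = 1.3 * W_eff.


W_eff = 2.189 - 0.30 = 1.889 m
F = 1.3 * 1.889 = 2.4557 persons/s

2.4557 persons/s


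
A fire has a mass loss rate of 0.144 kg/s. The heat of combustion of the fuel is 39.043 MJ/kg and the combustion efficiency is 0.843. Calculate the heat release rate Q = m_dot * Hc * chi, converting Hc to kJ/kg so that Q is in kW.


Hc = 39.043 MJ/kg = 39.043 * 1000 kJ/kg = 39043 kJ/kg
Q = 0.144 kg/s * 39043 kJ/kg * 0.843 = 4739.5 kW

4739.5 kW


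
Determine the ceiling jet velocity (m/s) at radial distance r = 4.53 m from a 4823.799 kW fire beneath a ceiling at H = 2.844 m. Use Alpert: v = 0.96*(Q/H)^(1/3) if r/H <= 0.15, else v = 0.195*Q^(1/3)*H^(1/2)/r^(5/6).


r/H = 4.53 / 2.844 = 1.5928
r/H > 0.15, so v = 0.195*Q^(1/3)*H^(1/2)/r^(5/6)
Q^(1/3) = 16.896
H^(1/2) = 1.6864
r^(5/6) = 3.5217
v = 0.195 * 16.896 * 1.6864 / 3.5217 = 1.5778 m/s

1.5778 m/s


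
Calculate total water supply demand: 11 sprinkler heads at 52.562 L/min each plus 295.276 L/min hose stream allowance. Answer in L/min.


Sprinkler demand = 11 * 52.562 = 578.182 L/min
Total = 578.182 + 295.276 = 873.458 L/min

873.458 L/min


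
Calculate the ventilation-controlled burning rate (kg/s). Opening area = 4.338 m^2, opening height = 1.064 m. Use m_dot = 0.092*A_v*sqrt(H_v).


sqrt(H_v) = 1.0315
m_dot = 0.092 * 4.338 * 1.0315 = 0.41167 kg/s

0.41167 kg/s


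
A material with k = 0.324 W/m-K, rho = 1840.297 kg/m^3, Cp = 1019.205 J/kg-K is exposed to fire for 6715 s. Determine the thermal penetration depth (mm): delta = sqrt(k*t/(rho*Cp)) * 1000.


alpha = 0.324 / (1840.297 * 1019.205) = 1.7274e-07 m^2/s
alpha * t = 0.0011600
delta = sqrt(0.0011600) * 1000 = 34.058 mm

34.058 mm


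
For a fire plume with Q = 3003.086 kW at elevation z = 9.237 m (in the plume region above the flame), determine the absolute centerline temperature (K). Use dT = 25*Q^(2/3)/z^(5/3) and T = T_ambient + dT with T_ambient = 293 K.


Q^(2/3) = 208.15
z^(5/3) = 40.665
dT = 25 * 208.15 / 40.665 = 127.97 K
T = 293 + 127.97 = 420.97 K

420.97 K


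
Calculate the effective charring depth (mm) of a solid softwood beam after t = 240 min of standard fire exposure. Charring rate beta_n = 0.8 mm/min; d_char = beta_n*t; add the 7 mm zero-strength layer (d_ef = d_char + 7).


d_char = 0.8 * 240 = 192 mm
d_ef = 192 + 1.0*7 = 199 mm

199 mm


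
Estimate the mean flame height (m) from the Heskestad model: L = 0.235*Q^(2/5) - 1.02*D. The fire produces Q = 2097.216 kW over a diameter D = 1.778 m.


Q^(2/5) = 21.314
0.235 * Q^(2/5) = 5.0087
1.02 * D = 1.8136
L = 3.1951 m

3.1951 m


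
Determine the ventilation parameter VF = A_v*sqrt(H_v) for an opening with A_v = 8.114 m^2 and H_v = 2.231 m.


sqrt(H_v) = 1.4937
VF = 8.114 * 1.4937 = 12.120 m^(5/2)

12.120 m^(5/2)


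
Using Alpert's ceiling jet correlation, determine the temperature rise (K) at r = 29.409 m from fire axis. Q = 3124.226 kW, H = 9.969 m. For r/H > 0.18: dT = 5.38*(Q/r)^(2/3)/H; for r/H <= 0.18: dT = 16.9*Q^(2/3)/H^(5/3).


r/H = 29.409 / 9.969 = 2.9500
r/H > 0.18, so dT = 5.38*(Q/r)^(2/3)/H
Q/r = 106.23
(Q/r)^(2/3) = 22.431
dT = 5.38 * 22.431 / 9.969 = 12.105 K

12.105 K


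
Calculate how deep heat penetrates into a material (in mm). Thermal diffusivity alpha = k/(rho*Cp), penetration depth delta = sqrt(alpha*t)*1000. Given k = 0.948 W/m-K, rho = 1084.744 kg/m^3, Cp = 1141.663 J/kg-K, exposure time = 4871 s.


alpha = 0.948 / (1084.744 * 1141.663) = 7.6550e-07 m^2/s
alpha * t = 0.0037287
delta = sqrt(0.0037287) * 1000 = 61.063 mm

61.063 mm


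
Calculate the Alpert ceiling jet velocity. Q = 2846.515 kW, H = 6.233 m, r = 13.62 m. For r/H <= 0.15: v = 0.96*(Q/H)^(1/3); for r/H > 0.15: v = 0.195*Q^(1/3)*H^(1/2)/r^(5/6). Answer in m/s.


r/H = 13.62 / 6.233 = 2.1851
r/H > 0.15, so v = 0.195*Q^(1/3)*H^(1/2)/r^(5/6)
Q^(1/3) = 14.172
H^(1/2) = 2.4966
r^(5/6) = 8.8135
v = 0.195 * 14.172 * 2.4966 / 8.8135 = 0.78284 m/s

0.78284 m/s


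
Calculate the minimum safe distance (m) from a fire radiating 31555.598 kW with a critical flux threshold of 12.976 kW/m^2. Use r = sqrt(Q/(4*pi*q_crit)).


4*pi*q_crit = 163.06
Q/(4*pi*q_crit) = 193.52
r = sqrt(193.52) = 13.911 m

13.911 m


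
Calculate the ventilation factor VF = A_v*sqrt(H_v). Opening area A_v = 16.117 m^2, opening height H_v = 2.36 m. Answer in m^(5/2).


sqrt(H_v) = 1.5362
VF = 16.117 * 1.5362 = 24.759 m^(5/2)

24.759 m^(5/2)


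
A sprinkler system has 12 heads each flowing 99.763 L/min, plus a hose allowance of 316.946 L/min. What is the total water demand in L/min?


Sprinkler demand = 12 * 99.763 = 1197.156 L/min
Total = 1197.156 + 316.946 = 1514.102 L/min

1514.102 L/min


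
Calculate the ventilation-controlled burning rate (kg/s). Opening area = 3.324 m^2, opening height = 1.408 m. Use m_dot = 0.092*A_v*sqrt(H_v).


sqrt(H_v) = 1.1866
m_dot = 0.092 * 3.324 * 1.1866 = 0.36287 kg/s

0.36287 kg/s


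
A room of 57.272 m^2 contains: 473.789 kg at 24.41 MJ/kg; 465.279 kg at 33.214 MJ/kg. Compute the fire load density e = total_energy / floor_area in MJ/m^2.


Total energy = 473.789*24.41 + 465.279*33.214
= 11565.19 + 15453.78
= 27018.97 MJ
e = 27018.97 / 57.272 = 471.77 MJ/m^2

471.77 MJ/m^2


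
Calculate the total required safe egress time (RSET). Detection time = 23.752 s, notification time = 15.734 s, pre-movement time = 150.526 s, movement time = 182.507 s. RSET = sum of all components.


Total = 23.752 + 15.734 + 150.526 + 182.507 = 372.519 s

372.519 s


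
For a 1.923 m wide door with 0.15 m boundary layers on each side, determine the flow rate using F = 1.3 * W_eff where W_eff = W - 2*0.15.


W_eff = 1.923 - 0.30 = 1.623 m
F = 1.3 * 1.623 = 2.1099 persons/s

2.1099 persons/s


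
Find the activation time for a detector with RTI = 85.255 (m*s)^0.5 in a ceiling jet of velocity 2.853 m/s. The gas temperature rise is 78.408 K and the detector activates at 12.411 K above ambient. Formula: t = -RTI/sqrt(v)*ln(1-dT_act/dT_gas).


dT_act/dT_gas = 0.15829
ln(1 - 0.15829) = -0.17232
t = -85.255 / sqrt(2.853) * -0.17232 = 8.6975 s

8.6975 s


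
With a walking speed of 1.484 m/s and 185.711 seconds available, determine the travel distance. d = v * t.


d = 1.484 * 185.711 = 275.60 m

275.60 m


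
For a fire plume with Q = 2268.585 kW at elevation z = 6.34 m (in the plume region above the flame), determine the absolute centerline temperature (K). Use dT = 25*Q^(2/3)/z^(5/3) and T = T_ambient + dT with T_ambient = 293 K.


Q^(2/3) = 172.65
z^(5/3) = 21.718
dT = 25 * 172.65 / 21.718 = 198.74 K
T = 293 + 198.74 = 491.74 K

491.74 K


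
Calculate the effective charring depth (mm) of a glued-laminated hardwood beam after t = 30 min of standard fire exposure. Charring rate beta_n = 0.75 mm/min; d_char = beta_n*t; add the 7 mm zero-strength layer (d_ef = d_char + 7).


d_char = 0.75 * 30 = 22.5 mm
d_ef = 22.5 + 1.0*7 = 29.5 mm

29.5 mm


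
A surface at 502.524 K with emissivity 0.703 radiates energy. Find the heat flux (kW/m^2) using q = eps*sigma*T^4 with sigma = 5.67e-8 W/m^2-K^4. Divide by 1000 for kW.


T^4 = 6.3772e+10
q = 0.703 * 5.67e-8 * 6.3772e+10 / 1000 = 2.5419 kW/m^2

2.5419 kW/m^2


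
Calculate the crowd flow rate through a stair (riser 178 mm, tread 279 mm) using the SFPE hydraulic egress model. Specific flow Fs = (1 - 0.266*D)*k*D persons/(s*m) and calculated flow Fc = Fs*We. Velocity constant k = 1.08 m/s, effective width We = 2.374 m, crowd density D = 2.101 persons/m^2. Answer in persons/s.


1 - 0.266*D = 1 - 0.266*2.101 = 0.44113
Fs = 0.44113 * 1.08 * 2.101 = 1.0010 persons/(s*m)
Fc = 1.0010 * 2.374 = 2.3763 persons/s

2.3763 persons/s


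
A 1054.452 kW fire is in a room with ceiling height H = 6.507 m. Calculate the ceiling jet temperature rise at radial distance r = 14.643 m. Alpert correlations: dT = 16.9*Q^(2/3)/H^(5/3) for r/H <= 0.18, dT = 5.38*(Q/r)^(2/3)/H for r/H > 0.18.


r/H = 14.643 / 6.507 = 2.2503
r/H > 0.18, so dT = 5.38*(Q/r)^(2/3)/H
Q/r = 72.011
(Q/r)^(2/3) = 17.309
dT = 5.38 * 17.309 / 6.507 = 14.311 K

14.311 K


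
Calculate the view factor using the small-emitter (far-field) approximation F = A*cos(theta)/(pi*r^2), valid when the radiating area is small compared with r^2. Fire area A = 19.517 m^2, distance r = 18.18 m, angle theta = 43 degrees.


cos(43 deg) = 0.73135
pi*r^2 = 1038.3
F = 19.517 * 0.73135 / 1038.3 = 0.013747

0.013747


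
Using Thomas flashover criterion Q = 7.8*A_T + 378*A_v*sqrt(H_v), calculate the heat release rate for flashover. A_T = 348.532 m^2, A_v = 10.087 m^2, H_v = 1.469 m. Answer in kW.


7.8*A_T = 2718.5
sqrt(H_v) = 1.2120
378*A_v*sqrt(H_v) = 4621.3
Q = 2718.5 + 4621.3 = 7339.9 kW

7339.9 kW


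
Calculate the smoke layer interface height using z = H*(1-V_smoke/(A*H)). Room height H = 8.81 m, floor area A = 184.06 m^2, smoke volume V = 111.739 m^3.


V/(A*H) = 0.068908
1 - 0.068908 = 0.93109
z = 8.81 * 0.93109 = 8.2029 m

8.2029 m


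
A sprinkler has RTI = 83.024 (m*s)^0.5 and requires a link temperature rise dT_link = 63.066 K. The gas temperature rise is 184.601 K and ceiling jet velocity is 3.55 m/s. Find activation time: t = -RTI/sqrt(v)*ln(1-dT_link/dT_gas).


dT_link/dT_gas = 0.34163
ln(1 - 0.34163) = -0.41799
t = -83.024 / sqrt(3.55) * -0.41799 = 18.419 s

18.419 s


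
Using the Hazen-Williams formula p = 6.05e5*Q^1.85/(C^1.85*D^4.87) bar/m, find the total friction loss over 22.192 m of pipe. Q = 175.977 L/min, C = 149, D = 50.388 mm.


Q^1.85 = 14259
C^1.85 = 10481
D^4.87 = 1.9513e+08
p/m = 0.0042181 bar/m
p_total = 0.0042181 * 22.192 = 0.093609 bar

0.093609 bar


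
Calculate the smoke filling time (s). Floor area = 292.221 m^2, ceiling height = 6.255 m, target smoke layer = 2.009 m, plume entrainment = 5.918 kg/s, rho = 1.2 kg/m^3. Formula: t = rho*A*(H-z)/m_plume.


H - z = 4.246 m
t = 1.2 * 292.221 * 4.246 / 5.918 = 251.59 s

251.59 s


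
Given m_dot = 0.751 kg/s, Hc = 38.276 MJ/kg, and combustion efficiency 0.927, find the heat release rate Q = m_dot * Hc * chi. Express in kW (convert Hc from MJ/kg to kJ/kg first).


Hc = 38.276 MJ/kg = 38.276 * 1000 kJ/kg = 38276 kJ/kg
Q = 0.751 kg/s * 38276 kJ/kg * 0.927 = 26647 kW

26647 kW


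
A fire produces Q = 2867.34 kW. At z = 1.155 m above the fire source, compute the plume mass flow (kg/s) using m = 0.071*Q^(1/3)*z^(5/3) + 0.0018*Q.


Q^(1/3) = 14.207
z^(5/3) = 1.2715
First term = 0.071 * 14.207 * 1.2715 = 1.2825
Second term = 0.0018 * 2867.34 = 5.1612
m = 6.4437 kg/s

6.4437 kg/s


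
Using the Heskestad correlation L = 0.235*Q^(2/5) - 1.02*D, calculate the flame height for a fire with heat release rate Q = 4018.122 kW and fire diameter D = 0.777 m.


Q^(2/5) = 27.645
0.235 * Q^(2/5) = 6.4965
1.02 * D = 0.79254
L = 5.7039 m

5.7039 m


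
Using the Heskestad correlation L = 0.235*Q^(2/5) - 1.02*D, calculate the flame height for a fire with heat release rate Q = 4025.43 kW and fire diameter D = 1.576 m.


Q^(2/5) = 27.665
0.235 * Q^(2/5) = 6.5012
1.02 * D = 1.6075
L = 4.8937 m

4.8937 m


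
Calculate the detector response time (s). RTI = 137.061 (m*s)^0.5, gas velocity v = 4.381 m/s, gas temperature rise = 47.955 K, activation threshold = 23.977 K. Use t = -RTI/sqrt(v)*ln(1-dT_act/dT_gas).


dT_act/dT_gas = 0.49999
ln(1 - 0.49999) = -0.69313
t = -137.061 / sqrt(4.381) * -0.69313 = 45.388 s

45.388 s


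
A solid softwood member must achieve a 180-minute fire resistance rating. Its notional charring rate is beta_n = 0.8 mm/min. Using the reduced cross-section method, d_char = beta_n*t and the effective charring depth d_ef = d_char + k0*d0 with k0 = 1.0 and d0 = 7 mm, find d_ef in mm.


d_char = 0.8 * 180 = 144 mm
d_ef = 144 + 1.0*7 = 151 mm

151 mm


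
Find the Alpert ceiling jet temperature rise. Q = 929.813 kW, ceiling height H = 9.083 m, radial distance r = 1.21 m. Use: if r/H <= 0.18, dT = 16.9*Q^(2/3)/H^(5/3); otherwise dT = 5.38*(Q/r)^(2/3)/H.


r/H = 1.21 / 9.083 = 0.13322
r/H <= 0.18, so dT = 16.9*Q^(2/3)/H^(5/3)
Q^(2/3) = 95.264
H^(5/3) = 39.541
dT = 16.9 * 95.264 / 39.541 = 40.716 K

40.716 K


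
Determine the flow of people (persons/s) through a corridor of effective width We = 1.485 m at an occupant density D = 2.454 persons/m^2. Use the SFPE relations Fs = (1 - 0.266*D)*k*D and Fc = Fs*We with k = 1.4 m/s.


1 - 0.266*D = 1 - 0.266*2.454 = 0.34724
Fs = 0.34724 * 1.4 * 2.454 = 1.1930 persons/(s*m)
Fc = 1.1930 * 1.485 = 1.7716 persons/s

1.7716 persons/s


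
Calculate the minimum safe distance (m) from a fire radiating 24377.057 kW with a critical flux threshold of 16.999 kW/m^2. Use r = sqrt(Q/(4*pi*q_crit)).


4*pi*q_crit = 213.62
Q/(4*pi*q_crit) = 114.12
r = sqrt(114.12) = 10.683 m

10.683 m


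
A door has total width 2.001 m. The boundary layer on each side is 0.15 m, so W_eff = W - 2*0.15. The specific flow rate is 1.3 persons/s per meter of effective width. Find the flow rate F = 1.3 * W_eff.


W_eff = 2.001 - 0.30 = 1.701 m
F = 1.3 * 1.701 = 2.2113 persons/s

2.2113 persons/s


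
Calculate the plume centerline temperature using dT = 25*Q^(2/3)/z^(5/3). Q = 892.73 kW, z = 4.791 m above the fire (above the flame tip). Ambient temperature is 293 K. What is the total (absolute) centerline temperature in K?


Q^(2/3) = 92.714
z^(5/3) = 13.616
dT = 25 * 92.714 / 13.616 = 170.23 K
T = 293 + 170.23 = 463.23 K

463.23 K


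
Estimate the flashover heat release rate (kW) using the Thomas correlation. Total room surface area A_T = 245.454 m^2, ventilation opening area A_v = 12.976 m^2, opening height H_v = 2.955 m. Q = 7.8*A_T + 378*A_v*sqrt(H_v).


7.8*A_T = 1914.5
sqrt(H_v) = 1.7190
378*A_v*sqrt(H_v) = 8431.6
Q = 1914.5 + 8431.6 = 10346 kW

10346 kW


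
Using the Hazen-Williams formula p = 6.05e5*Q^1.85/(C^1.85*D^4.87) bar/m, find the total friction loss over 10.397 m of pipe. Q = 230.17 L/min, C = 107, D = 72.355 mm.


Q^1.85 = 23431
C^1.85 = 5680.2
D^4.87 = 1.1366e+09
p/m = 0.0021957 bar/m
p_total = 0.0021957 * 10.397 = 0.022829 bar

0.022829 bar


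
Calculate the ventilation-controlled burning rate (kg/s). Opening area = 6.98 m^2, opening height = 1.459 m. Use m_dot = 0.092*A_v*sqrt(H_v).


sqrt(H_v) = 1.2079
m_dot = 0.092 * 6.98 * 1.2079 = 0.77566 kg/s

0.77566 kg/s


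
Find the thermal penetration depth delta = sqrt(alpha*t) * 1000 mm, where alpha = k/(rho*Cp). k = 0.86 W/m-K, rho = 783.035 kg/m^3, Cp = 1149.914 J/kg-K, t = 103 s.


alpha = 0.86 / (783.035 * 1149.914) = 9.5511e-07 m^2/s
alpha * t = 9.8376e-05
delta = sqrt(9.8376e-05) * 1000 = 9.9185 mm

9.9185 mm


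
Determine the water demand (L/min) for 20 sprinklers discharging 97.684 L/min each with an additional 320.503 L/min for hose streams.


Sprinkler demand = 20 * 97.684 = 1953.68 L/min
Total = 1953.68 + 320.503 = 2274.183 L/min

2274.183 L/min


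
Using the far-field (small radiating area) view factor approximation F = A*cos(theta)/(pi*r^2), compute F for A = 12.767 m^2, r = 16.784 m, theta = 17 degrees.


cos(17 deg) = 0.95630
pi*r^2 = 884.99
F = 12.767 * 0.95630 / 884.99 = 0.013796

0.013796


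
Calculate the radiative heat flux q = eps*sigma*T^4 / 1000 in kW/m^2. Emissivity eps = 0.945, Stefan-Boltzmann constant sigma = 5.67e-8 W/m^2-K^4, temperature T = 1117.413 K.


T^4 = 1.5590e+12
q = 0.945 * 5.67e-8 * 1.5590e+12 / 1000 = 83.535 kW/m^2

83.535 kW/m^2


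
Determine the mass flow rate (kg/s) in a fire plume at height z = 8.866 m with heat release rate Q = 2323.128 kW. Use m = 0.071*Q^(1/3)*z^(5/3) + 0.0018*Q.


Q^(1/3) = 13.244
z^(5/3) = 37.979
First term = 0.071 * 13.244 * 37.979 = 35.713
Second term = 0.0018 * 2323.128 = 4.1816
m = 39.895 kg/s

39.895 kg/s


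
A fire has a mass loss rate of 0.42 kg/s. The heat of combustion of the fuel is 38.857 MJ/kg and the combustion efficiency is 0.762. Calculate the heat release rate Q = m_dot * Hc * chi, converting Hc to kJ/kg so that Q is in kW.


Hc = 38.857 MJ/kg = 38.857 * 1000 kJ/kg = 38857 kJ/kg
Q = 0.42 kg/s * 38857 kJ/kg * 0.762 = 12436 kW

12436 kW


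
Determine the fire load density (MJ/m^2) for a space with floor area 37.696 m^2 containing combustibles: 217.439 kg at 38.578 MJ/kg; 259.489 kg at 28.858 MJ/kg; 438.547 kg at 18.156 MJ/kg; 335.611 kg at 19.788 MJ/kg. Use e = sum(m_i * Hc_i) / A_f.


Total energy = 217.439*38.578 + 259.489*28.858 + 438.547*18.156 + 335.611*19.788
= 8388.362 + 7488.334 + 7962.259 + 6641.070
= 30480.03 MJ
e = 30480.03 / 37.696 = 808.57 MJ/m^2

808.57 MJ/m^2


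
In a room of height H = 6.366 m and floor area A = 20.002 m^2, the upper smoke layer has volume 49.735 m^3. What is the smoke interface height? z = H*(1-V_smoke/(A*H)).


V/(A*H) = 0.39059
1 - 0.39059 = 0.60941
z = 6.366 * 0.60941 = 3.8795 m

3.8795 m


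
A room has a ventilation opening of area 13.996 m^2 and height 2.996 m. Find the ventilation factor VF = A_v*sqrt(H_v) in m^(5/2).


sqrt(H_v) = 1.7309
VF = 13.996 * 1.7309 = 24.226 m^(5/2)

24.226 m^(5/2)


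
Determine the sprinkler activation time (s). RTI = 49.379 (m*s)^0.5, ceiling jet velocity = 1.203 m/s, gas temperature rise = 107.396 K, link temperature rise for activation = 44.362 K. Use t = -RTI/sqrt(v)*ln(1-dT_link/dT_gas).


dT_link/dT_gas = 0.41307
ln(1 - 0.41307) = -0.53285
t = -49.379 / sqrt(1.203) * -0.53285 = 23.989 s

23.989 s


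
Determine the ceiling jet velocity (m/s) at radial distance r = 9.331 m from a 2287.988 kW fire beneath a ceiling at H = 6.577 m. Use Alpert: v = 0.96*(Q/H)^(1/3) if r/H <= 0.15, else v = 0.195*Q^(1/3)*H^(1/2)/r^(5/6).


r/H = 9.331 / 6.577 = 1.4187
r/H > 0.15, so v = 0.195*Q^(1/3)*H^(1/2)/r^(5/6)
Q^(1/3) = 13.177
H^(1/2) = 2.5646
r^(5/6) = 6.4309
v = 0.195 * 13.177 * 2.5646 / 6.4309 = 1.0247 m/s

1.0247 m/s


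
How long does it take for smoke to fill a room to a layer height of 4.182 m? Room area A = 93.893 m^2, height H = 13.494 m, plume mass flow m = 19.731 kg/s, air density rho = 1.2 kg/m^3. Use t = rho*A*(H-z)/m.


H - z = 9.312 m
t = 1.2 * 93.893 * 9.312 / 19.731 = 53.175 s

53.175 s


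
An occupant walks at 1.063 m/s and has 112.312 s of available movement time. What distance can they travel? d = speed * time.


d = 1.063 * 112.312 = 119.39 m

119.39 m


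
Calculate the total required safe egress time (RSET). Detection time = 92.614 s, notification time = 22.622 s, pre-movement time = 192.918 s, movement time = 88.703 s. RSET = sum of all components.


Total = 92.614 + 22.622 + 192.918 + 88.703 = 396.857 s

396.857 s


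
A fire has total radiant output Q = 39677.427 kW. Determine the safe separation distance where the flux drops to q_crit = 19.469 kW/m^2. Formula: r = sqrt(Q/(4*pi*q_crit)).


4*pi*q_crit = 244.65
Q/(4*pi*q_crit) = 162.18
r = sqrt(162.18) = 12.735 m

12.735 m


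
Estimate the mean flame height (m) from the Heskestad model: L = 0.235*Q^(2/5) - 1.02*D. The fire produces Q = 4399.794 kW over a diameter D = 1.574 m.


Q^(2/5) = 28.666
0.235 * Q^(2/5) = 6.7366
1.02 * D = 1.6055
L = 5.1311 m

5.1311 m


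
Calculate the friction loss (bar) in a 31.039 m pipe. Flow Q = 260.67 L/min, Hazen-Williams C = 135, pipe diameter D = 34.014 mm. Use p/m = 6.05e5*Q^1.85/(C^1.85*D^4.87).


Q^1.85 = 29496
C^1.85 = 8732.1
D^4.87 = 2.8785e+07
p/m = 0.070996 bar/m
p_total = 0.070996 * 31.039 = 2.2036 bar

2.2036 bar


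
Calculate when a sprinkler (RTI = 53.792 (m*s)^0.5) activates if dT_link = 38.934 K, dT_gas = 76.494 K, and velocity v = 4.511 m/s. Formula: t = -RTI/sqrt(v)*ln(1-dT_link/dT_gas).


dT_link/dT_gas = 0.50898
ln(1 - 0.50898) = -0.71127
t = -53.792 / sqrt(4.511) * -0.71127 = 18.014 s

18.014 s


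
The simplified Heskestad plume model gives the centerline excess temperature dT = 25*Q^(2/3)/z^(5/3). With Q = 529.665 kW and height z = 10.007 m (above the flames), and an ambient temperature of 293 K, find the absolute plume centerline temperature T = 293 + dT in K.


Q^(2/3) = 65.464
z^(5/3) = 46.470
dT = 25 * 65.464 / 46.470 = 35.218 K
T = 293 + 35.218 = 328.22 K

328.22 K


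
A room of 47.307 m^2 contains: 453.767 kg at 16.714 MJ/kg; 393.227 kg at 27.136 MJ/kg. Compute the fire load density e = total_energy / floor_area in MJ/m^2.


Total energy = 453.767*16.714 + 393.227*27.136
= 7584.262 + 10670.61
= 18254.87 MJ
e = 18254.87 / 47.307 = 385.88 MJ/m^2

385.88 MJ/m^2


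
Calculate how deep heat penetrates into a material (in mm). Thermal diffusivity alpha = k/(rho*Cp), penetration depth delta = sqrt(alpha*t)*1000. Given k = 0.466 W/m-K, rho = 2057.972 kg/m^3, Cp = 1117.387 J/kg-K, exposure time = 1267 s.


alpha = 0.466 / (2057.972 * 1117.387) = 2.0265e-07 m^2/s
alpha * t = 0.00025676
delta = sqrt(0.00025676) * 1000 = 16.024 mm

16.024 mm


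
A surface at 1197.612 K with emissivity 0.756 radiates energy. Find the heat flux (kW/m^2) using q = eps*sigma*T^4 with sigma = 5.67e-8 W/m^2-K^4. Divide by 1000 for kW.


T^4 = 2.0571e+12
q = 0.756 * 5.67e-8 * 2.0571e+12 / 1000 = 88.180 kW/m^2

88.180 kW/m^2


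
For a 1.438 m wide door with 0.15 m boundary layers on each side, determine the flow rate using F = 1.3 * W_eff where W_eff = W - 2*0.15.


W_eff = 1.438 - 0.30 = 1.138 m
F = 1.3 * 1.138 = 1.4794 persons/s

1.4794 persons/s


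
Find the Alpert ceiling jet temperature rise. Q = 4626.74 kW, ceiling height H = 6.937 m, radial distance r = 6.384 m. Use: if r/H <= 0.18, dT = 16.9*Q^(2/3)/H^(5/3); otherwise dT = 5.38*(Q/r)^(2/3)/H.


r/H = 6.384 / 6.937 = 0.92028
r/H > 0.18, so dT = 5.38*(Q/r)^(2/3)/H
Q/r = 724.74
(Q/r)^(2/3) = 80.684
dT = 5.38 * 80.684 / 6.937 = 62.575 K

62.575 K


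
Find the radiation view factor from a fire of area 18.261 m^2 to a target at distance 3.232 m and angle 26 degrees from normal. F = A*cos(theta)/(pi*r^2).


cos(26 deg) = 0.89879
pi*r^2 = 32.817
F = 18.261 * 0.89879 / 32.817 = 0.50014

0.50014


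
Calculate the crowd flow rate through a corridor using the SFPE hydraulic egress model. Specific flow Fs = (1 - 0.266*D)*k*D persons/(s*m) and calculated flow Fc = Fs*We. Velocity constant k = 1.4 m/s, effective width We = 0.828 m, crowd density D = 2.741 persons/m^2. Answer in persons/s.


1 - 0.266*D = 1 - 0.266*2.741 = 0.27089
Fs = 0.27089 * 1.4 * 2.741 = 1.0395 persons/(s*m)
Fc = 1.0395 * 0.828 = 0.86073 persons/s

0.86073 persons/s


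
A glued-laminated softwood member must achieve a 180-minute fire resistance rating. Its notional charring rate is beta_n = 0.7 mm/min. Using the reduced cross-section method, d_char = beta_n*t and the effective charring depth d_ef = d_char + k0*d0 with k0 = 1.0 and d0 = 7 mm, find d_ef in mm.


d_char = 0.7 * 180 = 126 mm
d_ef = 126 + 1.0*7 = 133 mm

133 mm


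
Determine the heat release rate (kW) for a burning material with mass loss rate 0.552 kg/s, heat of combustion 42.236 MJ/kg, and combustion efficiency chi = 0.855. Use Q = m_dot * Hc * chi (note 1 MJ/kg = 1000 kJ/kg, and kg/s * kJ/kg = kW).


Hc = 42.236 MJ/kg = 42.236 * 1000 kJ/kg = 42236 kJ/kg
Q = 0.552 kg/s * 42236 kJ/kg * 0.855 = 19934 kW

19934 kW


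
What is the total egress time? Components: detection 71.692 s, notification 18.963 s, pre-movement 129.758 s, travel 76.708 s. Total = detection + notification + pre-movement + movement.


Total = 71.692 + 18.963 + 129.758 + 76.708 = 297.121 s

297.121 s


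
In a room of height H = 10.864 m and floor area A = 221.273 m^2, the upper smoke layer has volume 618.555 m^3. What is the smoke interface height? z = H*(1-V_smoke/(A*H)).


V/(A*H) = 0.25731
1 - 0.25731 = 0.74269
z = 10.864 * 0.74269 = 8.0686 m

8.0686 m


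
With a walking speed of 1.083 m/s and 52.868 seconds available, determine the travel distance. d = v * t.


d = 1.083 * 52.868 = 57.256 m

57.256 m


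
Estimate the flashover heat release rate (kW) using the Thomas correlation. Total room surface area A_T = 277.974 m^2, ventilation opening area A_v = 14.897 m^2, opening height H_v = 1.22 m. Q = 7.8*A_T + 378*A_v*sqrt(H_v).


7.8*A_T = 2168.2
sqrt(H_v) = 1.1045
378*A_v*sqrt(H_v) = 6219.7
Q = 2168.2 + 6219.7 = 8387.9 kW

8387.9 kW


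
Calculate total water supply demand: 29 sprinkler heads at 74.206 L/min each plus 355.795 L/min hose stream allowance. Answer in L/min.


Sprinkler demand = 29 * 74.206 = 2151.974 L/min
Total = 2151.974 + 355.795 = 2507.769 L/min

2507.769 L/min


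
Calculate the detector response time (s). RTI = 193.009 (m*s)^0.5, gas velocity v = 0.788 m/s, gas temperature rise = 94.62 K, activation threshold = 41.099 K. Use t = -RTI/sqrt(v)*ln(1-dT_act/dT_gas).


dT_act/dT_gas = 0.43436
ln(1 - 0.43436) = -0.56979
t = -193.009 / sqrt(0.788) * -0.56979 = 123.89 s

123.89 s


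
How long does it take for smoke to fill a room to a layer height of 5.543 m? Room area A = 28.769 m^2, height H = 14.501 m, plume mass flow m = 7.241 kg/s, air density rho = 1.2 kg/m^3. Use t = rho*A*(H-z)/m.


H - z = 8.958 m
t = 1.2 * 28.769 * 8.958 / 7.241 = 42.709 s

42.709 s


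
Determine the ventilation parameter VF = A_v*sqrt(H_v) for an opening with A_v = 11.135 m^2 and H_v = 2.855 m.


sqrt(H_v) = 1.6897
VF = 11.135 * 1.6897 = 18.815 m^(5/2)

18.815 m^(5/2)


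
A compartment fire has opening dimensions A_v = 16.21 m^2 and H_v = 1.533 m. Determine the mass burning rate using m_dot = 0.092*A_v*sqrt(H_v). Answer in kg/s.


sqrt(H_v) = 1.2381
m_dot = 0.092 * 16.21 * 1.2381 = 1.8465 kg/s

1.8465 kg/s


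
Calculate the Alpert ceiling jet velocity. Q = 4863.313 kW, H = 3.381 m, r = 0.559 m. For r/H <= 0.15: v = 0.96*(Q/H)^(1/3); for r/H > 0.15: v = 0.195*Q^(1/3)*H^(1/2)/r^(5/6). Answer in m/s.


r/H = 0.559 / 3.381 = 0.16534
r/H > 0.15, so v = 0.195*Q^(1/3)*H^(1/2)/r^(5/6)
Q^(1/3) = 16.942
H^(1/2) = 1.8387
r^(5/6) = 0.61590
v = 0.195 * 16.942 * 1.8387 / 0.61590 = 9.8634 m/s

9.8634 m/s


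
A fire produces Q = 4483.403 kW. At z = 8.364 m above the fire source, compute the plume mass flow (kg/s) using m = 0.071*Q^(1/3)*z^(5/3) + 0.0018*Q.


Q^(1/3) = 16.489
z^(5/3) = 34.463
First term = 0.071 * 16.489 * 34.463 = 40.348
Second term = 0.0018 * 4483.403 = 8.0701
m = 48.418 kg/s

48.418 kg/s


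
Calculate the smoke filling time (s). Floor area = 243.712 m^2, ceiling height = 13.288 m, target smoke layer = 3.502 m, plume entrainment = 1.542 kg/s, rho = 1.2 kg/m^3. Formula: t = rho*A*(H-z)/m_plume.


H - z = 9.786 m
t = 1.2 * 243.712 * 9.786 / 1.542 = 1856.0 s

1856.0 s


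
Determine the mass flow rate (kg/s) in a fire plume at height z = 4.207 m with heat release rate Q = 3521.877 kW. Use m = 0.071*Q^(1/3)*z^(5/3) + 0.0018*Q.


Q^(1/3) = 15.215
z^(5/3) = 10.964
First term = 0.071 * 15.215 * 10.964 = 11.843
Second term = 0.0018 * 3521.877 = 6.3394
m = 18.183 kg/s

18.183 kg/s


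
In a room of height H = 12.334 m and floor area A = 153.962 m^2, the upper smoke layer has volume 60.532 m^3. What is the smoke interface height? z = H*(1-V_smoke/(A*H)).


V/(A*H) = 0.031876
1 - 0.031876 = 0.96812
z = 12.334 * 0.96812 = 11.941 m

11.941 m


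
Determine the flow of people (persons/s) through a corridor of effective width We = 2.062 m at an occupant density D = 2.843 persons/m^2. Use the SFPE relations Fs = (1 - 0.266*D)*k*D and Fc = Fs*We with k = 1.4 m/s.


1 - 0.266*D = 1 - 0.266*2.843 = 0.24376
Fs = 0.24376 * 1.4 * 2.843 = 0.97022 persons/(s*m)
Fc = 0.97022 * 2.062 = 2.0006 persons/s

2.0006 persons/s


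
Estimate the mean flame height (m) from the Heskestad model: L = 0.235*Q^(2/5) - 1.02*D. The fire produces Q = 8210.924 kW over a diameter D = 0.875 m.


Q^(2/5) = 36.792
0.235 * Q^(2/5) = 8.6462
1.02 * D = 0.89250
L = 7.7537 m

7.7537 m


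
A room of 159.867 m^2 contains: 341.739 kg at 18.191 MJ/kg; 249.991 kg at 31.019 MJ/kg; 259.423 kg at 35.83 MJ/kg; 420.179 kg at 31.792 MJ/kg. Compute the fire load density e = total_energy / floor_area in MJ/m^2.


Total energy = 341.739*18.191 + 249.991*31.019 + 259.423*35.83 + 420.179*31.792
= 6216.574 + 7754.471 + 9295.126 + 13358.33
= 36624.50 MJ
e = 36624.50 / 159.867 = 229.09 MJ/m^2

229.09 MJ/m^2


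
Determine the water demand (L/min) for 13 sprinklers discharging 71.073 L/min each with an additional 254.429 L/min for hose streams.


Sprinkler demand = 13 * 71.073 = 923.949 L/min
Total = 923.949 + 254.429 = 1178.378 L/min

1178.378 L/min
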